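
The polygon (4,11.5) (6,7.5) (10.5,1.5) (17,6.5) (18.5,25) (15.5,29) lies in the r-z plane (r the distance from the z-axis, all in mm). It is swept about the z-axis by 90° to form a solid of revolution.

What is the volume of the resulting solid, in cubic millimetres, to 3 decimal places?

Profile (r,z), 6 vertices: (4,11.5) (6,7.5) (10.5,1.5) (17,6.5) (18.5,25) (15.5,29)
edge 0: (4,11.5)→(6,7.5)  cross = 4·7.5 − 6·11.5 = -39.0000; (r_i+r_j)·cross = 10·-39.0000 = -390.0000
edge 1: (6,7.5)→(10.5,1.5)  cross = 6·1.5 − 10.5·7.5 = -69.7500; (r_i+r_j)·cross = 16.5·-69.7500 = -1150.8750
edge 2: (10.5,1.5)→(17,6.5)  cross = 10.5·6.5 − 17·1.5 = 42.7500; (r_i+r_j)·cross = 27.5·42.7500 = 1175.6250
edge 3: (17,6.5)→(18.5,25)  cross = 17·25 − 18.5·6.5 = 304.7500; (r_i+r_j)·cross = 35.5·304.7500 = 10818.6250
edge 4: (18.5,25)→(15.5,29)  cross = 18.5·29 − 15.5·25 = 149.0000; (r_i+r_j)·cross = 34·149.0000 = 5066.0000
edge 5: (15.5,29)→(4,11.5)  cross = 15.5·11.5 − 4·29 = 62.2500; (r_i+r_j)·cross = 19.5·62.2500 = 1213.8750
Σcross = 450.0000 → A = |Σcross|/2 = 225.0000 mm²
Σ(r_i+r_j)·cross = 16733.2500 → first moment M = |Σ|/6 = 2788.8750
R_c = M/A = 2788.8750/225.0000 = 12.3950 mm
θ = 90° = 1.570796 rad
V = θ·R_c·A = 1.570796·12.3950·225.0000 = 4380.755 mm³

Volume = 4380.755 mm³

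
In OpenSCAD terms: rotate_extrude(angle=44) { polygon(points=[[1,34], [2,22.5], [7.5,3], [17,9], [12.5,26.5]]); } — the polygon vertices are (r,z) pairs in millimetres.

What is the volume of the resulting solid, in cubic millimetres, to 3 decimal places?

Profile (r,z), 5 vertices: (1,34) (2,22.5) (7.5,3) (17,9) (12.5,26.5)
edge 0: (1,34)→(2,22.5)  cross = 1·22.5 − 2·34 = -45.5000; (r_i+r_j)·cross = 3·-45.5000 = -136.5000
edge 1: (2,22.5)→(7.5,3)  cross = 2·3 − 7.5·22.5 = -162.7500; (r_i+r_j)·cross = 9.5·-162.7500 = -1546.1250
edge 2: (7.5,3)→(17,9)  cross = 7.5·9 − 17·3 = 16.5000; (r_i+r_j)·cross = 24.5·16.5000 = 404.2500
edge 3: (17,9)→(12.5,26.5)  cross = 17·26.5 − 12.5·9 = 338.0000; (r_i+r_j)·cross = 29.5·338.0000 = 9971.0000
edge 4: (12.5,26.5)→(1,34)  cross = 12.5·34 − 1·26.5 = 398.5000; (r_i+r_j)·cross = 13.5·398.5000 = 5379.7500
Σcross = 544.7500 → A = |Σcross|/2 = 272.3750 mm²
Σ(r_i+r_j)·cross = 14072.3750 → first moment M = |Σ|/6 = 2345.3958
R_c = M/A = 2345.3958/272.3750 = 8.6109 mm
θ = 44° = 0.767945 rad
V = θ·R_c·A = 0.767945·8.6109·272.3750 = 1801.135 mm³

Volume = 1801.135 mm³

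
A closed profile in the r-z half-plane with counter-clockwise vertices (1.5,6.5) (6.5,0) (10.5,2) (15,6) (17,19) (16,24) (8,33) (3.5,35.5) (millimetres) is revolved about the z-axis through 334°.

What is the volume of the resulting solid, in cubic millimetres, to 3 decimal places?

Profile (r,z), 8 vertices: (1.5,6.5) (6.5,0) (10.5,2) (15,6) (17,19) (16,24) (8,33) (3.5,35.5)
edge 0: (1.5,6.5)→(6.5,0)  cross = 1.5·0 − 6.5·6.5 = -42.2500; (r_i+r_j)·cross = 8·-42.2500 = -338.0000
edge 1: (6.5,0)→(10.5,2)  cross = 6.5·2 − 10.5·0 = 13.0000; (r_i+r_j)·cross = 17·13.0000 = 221.0000
edge 2: (10.5,2)→(15,6)  cross = 10.5·6 − 15·2 = 33.0000; (r_i+r_j)·cross = 25.5·33.0000 = 841.5000
edge 3: (15,6)→(17,19)  cross = 15·19 − 17·6 = 183.0000; (r_i+r_j)·cross = 32·183.0000 = 5856.0000
edge 4: (17,19)→(16,24)  cross = 17·24 − 16·19 = 104.0000; (r_i+r_j)·cross = 33·104.0000 = 3432.0000
edge 5: (16,24)→(8,33)  cross = 16·33 − 8·24 = 336.0000; (r_i+r_j)·cross = 24·336.0000 = 8064.0000
edge 6: (8,33)→(3.5,35.5)  cross = 8·35.5 − 3.5·33 = 168.5000; (r_i+r_j)·cross = 11.5·168.5000 = 1937.7500
edge 7: (3.5,35.5)→(1.5,6.5)  cross = 3.5·6.5 − 1.5·35.5 = -30.5000; (r_i+r_j)·cross = 5·-30.5000 = -152.5000
Σcross = 764.7500 → A = |Σcross|/2 = 382.3750 mm²
Σ(r_i+r_j)·cross = 19861.7500 → first moment M = |Σ|/6 = 3310.2917
R_c = M/A = 3310.2917/382.3750 = 8.6572 mm
θ = 334° = 5.829400 rad
V = θ·R_c·A = 5.829400·8.6572·382.3750 = 19297.013 mm³

Volume = 19297.013 mm³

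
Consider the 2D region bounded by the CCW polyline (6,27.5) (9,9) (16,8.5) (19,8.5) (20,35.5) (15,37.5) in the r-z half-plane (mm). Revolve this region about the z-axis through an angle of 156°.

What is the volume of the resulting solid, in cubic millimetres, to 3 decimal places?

Profile (r,z), 6 vertices: (6,27.5) (9,9) (16,8.5) (19,8.5) (20,35.5) (15,37.5)
edge 0: (6,27.5)→(9,9)  cross = 6·9 − 9·27.5 = -193.5000; (r_i+r_j)·cross = 15·-193.5000 = -2902.5000
edge 1: (9,9)→(16,8.5)  cross = 9·8.5 − 16·9 = -67.5000; (r_i+r_j)·cross = 25·-67.5000 = -1687.5000
edge 2: (16,8.5)→(19,8.5)  cross = 16·8.5 − 19·8.5 = -25.5000; (r_i+r_j)·cross = 35·-25.5000 = -892.5000
edge 3: (19,8.5)→(20,35.5)  cross = 19·35.5 − 20·8.5 = 504.5000; (r_i+r_j)·cross = 39·504.5000 = 19675.5000
edge 4: (20,35.5)→(15,37.5)  cross = 20·37.5 − 15·35.5 = 217.5000; (r_i+r_j)·cross = 35·217.5000 = 7612.5000
edge 5: (15,37.5)→(6,27.5)  cross = 15·27.5 − 6·37.5 = 187.5000; (r_i+r_j)·cross = 21·187.5000 = 3937.5000
Σcross = 623.0000 → A = |Σcross|/2 = 311.5000 mm²
Σ(r_i+r_j)·cross = 25743.0000 → first moment M = |Σ|/6 = 4290.5000
R_c = M/A = 4290.5000/311.5000 = 13.7737 mm
θ = 156° = 2.722714 rad
V = θ·R_c·A = 2.722714·13.7737·311.5000 = 11681.803 mm³

Volume = 11681.803 mm³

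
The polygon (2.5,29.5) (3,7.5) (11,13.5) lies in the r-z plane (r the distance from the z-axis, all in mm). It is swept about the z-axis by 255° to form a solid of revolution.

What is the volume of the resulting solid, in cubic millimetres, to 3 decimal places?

Profile (r,z), 3 vertices: (2.5,29.5) (3,7.5) (11,13.5)
edge 0: (2.5,29.5)→(3,7.5)  cross = 2.5·7.5 − 3·29.5 = -69.7500; (r_i+r_j)·cross = 5.5·-69.7500 = -383.6250
edge 1: (3,7.5)→(11,13.5)  cross = 3·13.5 − 11·7.5 = -42.0000; (r_i+r_j)·cross = 14·-42.0000 = -588.0000
edge 2: (11,13.5)→(2.5,29.5)  cross = 11·29.5 − 2.5·13.5 = 290.7500; (r_i+r_j)·cross = 13.5·290.7500 = 3925.1250
Σcross = 179.0000 → A = |Σcross|/2 = 89.5000 mm²
Σ(r_i+r_j)·cross = 2953.5000 → first moment M = |Σ|/6 = 492.2500
R_c = M/A = 492.2500/89.5000 = 5.5000 mm
θ = 255° = 4.450590 rad
V = θ·R_c·A = 4.450590·5.5000·89.5000 = 2190.803 mm³

Volume = 2190.803 mm³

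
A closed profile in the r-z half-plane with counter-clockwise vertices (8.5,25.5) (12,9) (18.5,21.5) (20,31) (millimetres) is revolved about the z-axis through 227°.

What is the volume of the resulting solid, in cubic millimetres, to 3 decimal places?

Profile (r,z), 4 vertices: (8.5,25.5) (12,9) (18.5,21.5) (20,31)
edge 0: (8.5,25.5)→(12,9)  cross = 8.5·9 − 12·25.5 = -229.5000; (r_i+r_j)·cross = 20.5·-229.5000 = -4704.7500
edge 1: (12,9)→(18.5,21.5)  cross = 12·21.5 − 18.5·9 = 91.5000; (r_i+r_j)·cross = 30.5·91.5000 = 2790.7500
edge 2: (18.5,21.5)→(20,31)  cross = 18.5·31 − 20·21.5 = 143.5000; (r_i+r_j)·cross = 38.5·143.5000 = 5524.7500
edge 3: (20,31)→(8.5,25.5)  cross = 20·25.5 − 8.5·31 = 246.5000; (r_i+r_j)·cross = 28.5·246.5000 = 7025.2500
Σcross = 252.0000 → A = |Σcross|/2 = 126.0000 mm²
Σ(r_i+r_j)·cross = 10636.0000 → first moment M = |Σ|/6 = 1772.6667
R_c = M/A = 1772.6667/126.0000 = 14.0688 mm
θ = 227° = 3.961897 rad
V = θ·R_c·A = 3.961897·14.0688·126.0000 = 7023.123 mm³

Volume = 7023.123 mm³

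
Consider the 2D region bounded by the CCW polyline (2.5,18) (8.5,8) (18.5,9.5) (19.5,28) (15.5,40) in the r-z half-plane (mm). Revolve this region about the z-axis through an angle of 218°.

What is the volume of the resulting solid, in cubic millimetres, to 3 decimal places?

Volume = 15661.740 mm³

Profile (r,z), 5 vertices: (2.5,18) (8.5,8) (18.5,9.5) (19.5,28) (15.5,40)
edge 0: (2.5,18)→(8.5,8)  cross = 2.5·8 − 8.5·18 = -133.0000; (r_i+r_j)·cross = 11·-133.0000 = -1463.0000
edge 1: (8.5,8)→(18.5,9.5)  cross = 8.5·9.5 − 18.5·8 = -67.2500; (r_i+r_j)·cross = 27·-67.2500 = -1815.7500
edge 2: (18.5,9.5)→(19.5,28)  cross = 18.5·28 − 19.5·9.5 = 332.7500; (r_i+r_j)·cross = 38·332.7500 = 12644.5000
edge 3: (19.5,28)→(15.5,40)  cross = 19.5·40 − 15.5·28 = 346.0000; (r_i+r_j)·cross = 35·346.0000 = 12110.0000
edge 4: (15.5,40)→(2.5,18)  cross = 15.5·18 − 2.5·40 = 179.0000; (r_i+r_j)·cross = 18·179.0000 = 3222.0000
Σcross = 657.5000 → A = |Σcross|/2 = 328.7500 mm²
Σ(r_i+r_j)·cross = 24697.7500 → first moment M = |Σ|/6 = 4116.2917
R_c = M/A = 4116.2917/328.7500 = 12.5210 mm
θ = 218° = 3.804818 rad
V = θ·R_c·A = 3.804818·12.5210·328.7500 = 15661.740 mm³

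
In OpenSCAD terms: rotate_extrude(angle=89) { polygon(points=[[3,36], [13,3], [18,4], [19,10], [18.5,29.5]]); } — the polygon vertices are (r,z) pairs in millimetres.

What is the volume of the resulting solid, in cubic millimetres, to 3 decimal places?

Volume = 5938.819 mm³

Profile (r,z), 5 vertices: (3,36) (13,3) (18,4) (19,10) (18.5,29.5)
edge 0: (3,36)→(13,3)  cross = 3·3 − 13·36 = -459.0000; (r_i+r_j)·cross = 16·-459.0000 = -7344.0000
edge 1: (13,3)→(18,4)  cross = 13·4 − 18·3 = -2.0000; (r_i+r_j)·cross = 31·-2.0000 = -62.0000
edge 2: (18,4)→(19,10)  cross = 18·10 − 19·4 = 104.0000; (r_i+r_j)·cross = 37·104.0000 = 3848.0000
edge 3: (19,10)→(18.5,29.5)  cross = 19·29.5 − 18.5·10 = 375.5000; (r_i+r_j)·cross = 37.5·375.5000 = 14081.2500
edge 4: (18.5,29.5)→(3,36)  cross = 18.5·36 − 3·29.5 = 577.5000; (r_i+r_j)·cross = 21.5·577.5000 = 12416.2500
Σcross = 596.0000 → A = |Σcross|/2 = 298.0000 mm²
Σ(r_i+r_j)·cross = 22939.5000 → first moment M = |Σ|/6 = 3823.2500
R_c = M/A = 3823.2500/298.0000 = 12.8297 mm
θ = 89° = 1.553343 rad
V = θ·R_c·A = 1.553343·12.8297·298.0000 = 5938.819 mm³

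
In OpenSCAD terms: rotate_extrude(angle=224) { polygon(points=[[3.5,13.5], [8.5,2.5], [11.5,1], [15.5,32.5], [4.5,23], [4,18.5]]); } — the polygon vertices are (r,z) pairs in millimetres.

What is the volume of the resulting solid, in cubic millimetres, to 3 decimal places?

Volume = 7848.885 mm³

Profile (r,z), 6 vertices: (3.5,13.5) (8.5,2.5) (11.5,1) (15.5,32.5) (4.5,23) (4,18.5)
edge 0: (3.5,13.5)→(8.5,2.5)  cross = 3.5·2.5 − 8.5·13.5 = -106.0000; (r_i+r_j)·cross = 12·-106.0000 = -1272.0000
edge 1: (8.5,2.5)→(11.5,1)  cross = 8.5·1 − 11.5·2.5 = -20.2500; (r_i+r_j)·cross = 20·-20.2500 = -405.0000
edge 2: (11.5,1)→(15.5,32.5)  cross = 11.5·32.5 − 15.5·1 = 358.2500; (r_i+r_j)·cross = 27·358.2500 = 9672.7500
edge 3: (15.5,32.5)→(4.5,23)  cross = 15.5·23 − 4.5·32.5 = 210.2500; (r_i+r_j)·cross = 20·210.2500 = 4205.0000
edge 4: (4.5,23)→(4,18.5)  cross = 4.5·18.5 − 4·23 = -8.7500; (r_i+r_j)·cross = 8.5·-8.7500 = -74.3750
edge 5: (4,18.5)→(3.5,13.5)  cross = 4·13.5 − 3.5·18.5 = -10.7500; (r_i+r_j)·cross = 7.5·-10.7500 = -80.6250
Σcross = 422.7500 → A = |Σcross|/2 = 211.3750 mm²
Σ(r_i+r_j)·cross = 12045.7500 → first moment M = |Σ|/6 = 2007.6250
R_c = M/A = 2007.6250/211.3750 = 9.4979 mm
θ = 224° = 3.909538 rad
V = θ·R_c·A = 3.909538·9.4979·211.3750 = 7848.885 mm³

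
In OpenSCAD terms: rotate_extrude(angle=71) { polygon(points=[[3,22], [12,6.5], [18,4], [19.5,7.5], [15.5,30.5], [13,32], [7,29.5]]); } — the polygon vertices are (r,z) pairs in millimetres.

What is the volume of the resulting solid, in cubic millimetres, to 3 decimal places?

Profile (r,z), 7 vertices: (3,22) (12,6.5) (18,4) (19.5,7.5) (15.5,30.5) (13,32) (7,29.5)
edge 0: (3,22)→(12,6.5)  cross = 3·6.5 − 12·22 = -244.5000; (r_i+r_j)·cross = 15·-244.5000 = -3667.5000
edge 1: (12,6.5)→(18,4)  cross = 12·4 − 18·6.5 = -69.0000; (r_i+r_j)·cross = 30·-69.0000 = -2070.0000
edge 2: (18,4)→(19.5,7.5)  cross = 18·7.5 − 19.5·4 = 57.0000; (r_i+r_j)·cross = 37.5·57.0000 = 2137.5000
edge 3: (19.5,7.5)→(15.5,30.5)  cross = 19.5·30.5 − 15.5·7.5 = 478.5000; (r_i+r_j)·cross = 35·478.5000 = 16747.5000
edge 4: (15.5,30.5)→(13,32)  cross = 15.5·32 − 13·30.5 = 99.5000; (r_i+r_j)·cross = 28.5·99.5000 = 2835.7500
edge 5: (13,32)→(7,29.5)  cross = 13·29.5 − 7·32 = 159.5000; (r_i+r_j)·cross = 20·159.5000 = 3190.0000
edge 6: (7,29.5)→(3,22)  cross = 7·22 − 3·29.5 = 65.5000; (r_i+r_j)·cross = 10·65.5000 = 655.0000
Σcross = 546.5000 → A = |Σcross|/2 = 273.2500 mm²
Σ(r_i+r_j)·cross = 19828.2500 → first moment M = |Σ|/6 = 3304.7083
R_c = M/A = 3304.7083/273.2500 = 12.0941 mm
θ = 71° = 1.239184 rad
V = θ·R_c·A = 1.239184·12.0941·273.2500 = 4095.141 mm³

Volume = 4095.141 mm³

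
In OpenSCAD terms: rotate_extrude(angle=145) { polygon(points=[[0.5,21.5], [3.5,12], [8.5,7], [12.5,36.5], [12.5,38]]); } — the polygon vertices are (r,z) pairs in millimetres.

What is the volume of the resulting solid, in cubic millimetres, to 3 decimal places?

Profile (r,z), 5 vertices: (0.5,21.5) (3.5,12) (8.5,7) (12.5,36.5) (12.5,38)
edge 0: (0.5,21.5)→(3.5,12)  cross = 0.5·12 − 3.5·21.5 = -69.2500; (r_i+r_j)·cross = 4·-69.2500 = -277.0000
edge 1: (3.5,12)→(8.5,7)  cross = 3.5·7 − 8.5·12 = -77.5000; (r_i+r_j)·cross = 12·-77.5000 = -930.0000
edge 2: (8.5,7)→(12.5,36.5)  cross = 8.5·36.5 − 12.5·7 = 222.7500; (r_i+r_j)·cross = 21·222.7500 = 4677.7500
edge 3: (12.5,36.5)→(12.5,38)  cross = 12.5·38 − 12.5·36.5 = 18.7500; (r_i+r_j)·cross = 25·18.7500 = 468.7500
edge 4: (12.5,38)→(0.5,21.5)  cross = 12.5·21.5 − 0.5·38 = 249.7500; (r_i+r_j)·cross = 13·249.7500 = 3246.7500
Σcross = 344.5000 → A = |Σcross|/2 = 172.2500 mm²
Σ(r_i+r_j)·cross = 7186.2500 → first moment M = |Σ|/6 = 1197.7083
R_c = M/A = 1197.7083/172.2500 = 6.9533 mm
θ = 145° = 2.530727 rad
V = θ·R_c·A = 2.530727·6.9533·172.2500 = 3031.073 mm³

Volume = 3031.073 mm³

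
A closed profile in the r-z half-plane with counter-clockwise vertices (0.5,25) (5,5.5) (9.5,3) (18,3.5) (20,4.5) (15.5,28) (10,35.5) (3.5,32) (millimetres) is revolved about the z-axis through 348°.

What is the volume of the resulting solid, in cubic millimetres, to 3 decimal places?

Profile (r,z), 8 vertices: (0.5,25) (5,5.5) (9.5,3) (18,3.5) (20,4.5) (15.5,28) (10,35.5) (3.5,32)
edge 0: (0.5,25)→(5,5.5)  cross = 0.5·5.5 − 5·25 = -122.2500; (r_i+r_j)·cross = 5.5·-122.2500 = -672.3750
edge 1: (5,5.5)→(9.5,3)  cross = 5·3 − 9.5·5.5 = -37.2500; (r_i+r_j)·cross = 14.5·-37.2500 = -540.1250
edge 2: (9.5,3)→(18,3.5)  cross = 9.5·3.5 − 18·3 = -20.7500; (r_i+r_j)·cross = 27.5·-20.7500 = -570.6250
edge 3: (18,3.5)→(20,4.5)  cross = 18·4.5 − 20·3.5 = 11.0000; (r_i+r_j)·cross = 38·11.0000 = 418.0000
edge 4: (20,4.5)→(15.5,28)  cross = 20·28 − 15.5·4.5 = 490.2500; (r_i+r_j)·cross = 35.5·490.2500 = 17403.8750
edge 5: (15.5,28)→(10,35.5)  cross = 15.5·35.5 − 10·28 = 270.2500; (r_i+r_j)·cross = 25.5·270.2500 = 6891.3750
edge 6: (10,35.5)→(3.5,32)  cross = 10·32 − 3.5·35.5 = 195.7500; (r_i+r_j)·cross = 13.5·195.7500 = 2642.6250
edge 7: (3.5,32)→(0.5,25)  cross = 3.5·25 − 0.5·32 = 71.5000; (r_i+r_j)·cross = 4·71.5000 = 286.0000
Σcross = 858.5000 → A = |Σcross|/2 = 429.2500 mm²
Σ(r_i+r_j)·cross = 25858.7500 → first moment M = |Σ|/6 = 4309.7917
R_c = M/A = 4309.7917/429.2500 = 10.0403 mm
θ = 348° = 6.073746 rad
V = θ·R_c·A = 6.073746·10.0403·429.2500 = 26176.579 mm³

Volume = 26176.579 mm³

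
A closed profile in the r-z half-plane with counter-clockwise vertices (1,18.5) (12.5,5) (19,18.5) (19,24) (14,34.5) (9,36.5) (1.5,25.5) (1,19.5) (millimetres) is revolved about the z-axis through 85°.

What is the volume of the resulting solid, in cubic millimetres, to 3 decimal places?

Volume = 5490.482 mm³

Profile (r,z), 8 vertices: (1,18.5) (12.5,5) (19,18.5) (19,24) (14,34.5) (9,36.5) (1.5,25.5) (1,19.5)
edge 0: (1,18.5)→(12.5,5)  cross = 1·5 − 12.5·18.5 = -226.2500; (r_i+r_j)·cross = 13.5·-226.2500 = -3054.3750
edge 1: (12.5,5)→(19,18.5)  cross = 12.5·18.5 − 19·5 = 136.2500; (r_i+r_j)·cross = 31.5·136.2500 = 4291.8750
edge 2: (19,18.5)→(19,24)  cross = 19·24 − 19·18.5 = 104.5000; (r_i+r_j)·cross = 38·104.5000 = 3971.0000
edge 3: (19,24)→(14,34.5)  cross = 19·34.5 − 14·24 = 319.5000; (r_i+r_j)·cross = 33·319.5000 = 10543.5000
edge 4: (14,34.5)→(9,36.5)  cross = 14·36.5 − 9·34.5 = 200.5000; (r_i+r_j)·cross = 23·200.5000 = 4611.5000
edge 5: (9,36.5)→(1.5,25.5)  cross = 9·25.5 − 1.5·36.5 = 174.7500; (r_i+r_j)·cross = 10.5·174.7500 = 1834.8750
edge 6: (1.5,25.5)→(1,19.5)  cross = 1.5·19.5 − 1·25.5 = 3.7500; (r_i+r_j)·cross = 2.5·3.7500 = 9.3750
edge 7: (1,19.5)→(1,18.5)  cross = 1·18.5 − 1·19.5 = -1.0000; (r_i+r_j)·cross = 2·-1.0000 = -2.0000
Σcross = 712.0000 → A = |Σcross|/2 = 356.0000 mm²
Σ(r_i+r_j)·cross = 22205.7500 → first moment M = |Σ|/6 = 3700.9583
R_c = M/A = 3700.9583/356.0000 = 10.3960 mm
θ = 85° = 1.483530 rad
V = θ·R_c·A = 1.483530·10.3960·356.0000 = 5490.482 mm³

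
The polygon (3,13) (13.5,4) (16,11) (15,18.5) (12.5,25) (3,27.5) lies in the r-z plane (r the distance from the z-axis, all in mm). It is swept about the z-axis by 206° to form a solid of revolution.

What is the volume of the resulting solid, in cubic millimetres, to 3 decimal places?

Profile (r,z), 6 vertices: (3,13) (13.5,4) (16,11) (15,18.5) (12.5,25) (3,27.5)
edge 0: (3,13)→(13.5,4)  cross = 3·4 − 13.5·13 = -163.5000; (r_i+r_j)·cross = 16.5·-163.5000 = -2697.7500
edge 1: (13.5,4)→(16,11)  cross = 13.5·11 − 16·4 = 84.5000; (r_i+r_j)·cross = 29.5·84.5000 = 2492.7500
edge 2: (16,11)→(15,18.5)  cross = 16·18.5 − 15·11 = 131.0000; (r_i+r_j)·cross = 31·131.0000 = 4061.0000
edge 3: (15,18.5)→(12.5,25)  cross = 15·25 − 12.5·18.5 = 143.7500; (r_i+r_j)·cross = 27.5·143.7500 = 3953.1250
edge 4: (12.5,25)→(3,27.5)  cross = 12.5·27.5 − 3·25 = 268.7500; (r_i+r_j)·cross = 15.5·268.7500 = 4165.6250
edge 5: (3,27.5)→(3,13)  cross = 3·13 − 3·27.5 = -43.5000; (r_i+r_j)·cross = 6·-43.5000 = -261.0000
Σcross = 421.0000 → A = |Σcross|/2 = 210.5000 mm²
Σ(r_i+r_j)·cross = 11713.7500 → first moment M = |Σ|/6 = 1952.2917
R_c = M/A = 1952.2917/210.5000 = 9.2745 mm
θ = 206° = 3.595378 rad
V = θ·R_c·A = 3.595378·9.2745·210.5000 = 7019.227 mm³

Volume = 7019.227 mm³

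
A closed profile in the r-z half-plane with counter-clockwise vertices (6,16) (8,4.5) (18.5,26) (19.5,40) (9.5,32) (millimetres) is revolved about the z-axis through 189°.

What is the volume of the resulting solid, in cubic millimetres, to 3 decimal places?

Volume = 9457.225 mm³

Profile (r,z), 5 vertices: (6,16) (8,4.5) (18.5,26) (19.5,40) (9.5,32)
edge 0: (6,16)→(8,4.5)  cross = 6·4.5 − 8·16 = -101.0000; (r_i+r_j)·cross = 14·-101.0000 = -1414.0000
edge 1: (8,4.5)→(18.5,26)  cross = 8·26 − 18.5·4.5 = 124.7500; (r_i+r_j)·cross = 26.5·124.7500 = 3305.8750
edge 2: (18.5,26)→(19.5,40)  cross = 18.5·40 − 19.5·26 = 233.0000; (r_i+r_j)·cross = 38·233.0000 = 8854.0000
edge 3: (19.5,40)→(9.5,32)  cross = 19.5·32 − 9.5·40 = 244.0000; (r_i+r_j)·cross = 29·244.0000 = 7076.0000
edge 4: (9.5,32)→(6,16)  cross = 9.5·16 − 6·32 = -40.0000; (r_i+r_j)·cross = 15.5·-40.0000 = -620.0000
Σcross = 460.7500 → A = |Σcross|/2 = 230.3750 mm²
Σ(r_i+r_j)·cross = 17201.8750 → first moment M = |Σ|/6 = 2866.9792
R_c = M/A = 2866.9792/230.3750 = 12.4448 mm
θ = 189° = 3.298672 rad
V = θ·R_c·A = 3.298672·12.4448·230.3750 = 9457.225 mm³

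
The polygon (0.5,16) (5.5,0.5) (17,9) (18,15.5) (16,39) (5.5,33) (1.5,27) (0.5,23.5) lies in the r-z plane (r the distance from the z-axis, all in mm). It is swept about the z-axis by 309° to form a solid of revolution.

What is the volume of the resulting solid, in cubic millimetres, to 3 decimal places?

Profile (r,z), 8 vertices: (0.5,16) (5.5,0.5) (17,9) (18,15.5) (16,39) (5.5,33) (1.5,27) (0.5,23.5)
edge 0: (0.5,16)→(5.5,0.5)  cross = 0.5·0.5 − 5.5·16 = -87.7500; (r_i+r_j)·cross = 6·-87.7500 = -526.5000
edge 1: (5.5,0.5)→(17,9)  cross = 5.5·9 − 17·0.5 = 41.0000; (r_i+r_j)·cross = 22.5·41.0000 = 922.5000
edge 2: (17,9)→(18,15.5)  cross = 17·15.5 − 18·9 = 101.5000; (r_i+r_j)·cross = 35·101.5000 = 3552.5000
edge 3: (18,15.5)→(16,39)  cross = 18·39 − 16·15.5 = 454.0000; (r_i+r_j)·cross = 34·454.0000 = 15436.0000
edge 4: (16,39)→(5.5,33)  cross = 16·33 − 5.5·39 = 313.5000; (r_i+r_j)·cross = 21.5·313.5000 = 6740.2500
edge 5: (5.5,33)→(1.5,27)  cross = 5.5·27 − 1.5·33 = 99.0000; (r_i+r_j)·cross = 7·99.0000 = 693.0000
edge 6: (1.5,27)→(0.5,23.5)  cross = 1.5·23.5 − 0.5·27 = 21.7500; (r_i+r_j)·cross = 2·21.7500 = 43.5000
edge 7: (0.5,23.5)→(0.5,16)  cross = 0.5·16 − 0.5·23.5 = -3.7500; (r_i+r_j)·cross = 1·-3.7500 = -3.7500
Σcross = 939.2500 → A = |Σcross|/2 = 469.6250 mm²
Σ(r_i+r_j)·cross = 26857.5000 → first moment M = |Σ|/6 = 4476.2500
R_c = M/A = 4476.2500/469.6250 = 9.5315 mm
θ = 309° = 5.393067 rad
V = θ·R_c·A = 5.393067·9.5315·469.6250 = 24140.718 mm³

Volume = 24140.718 mm³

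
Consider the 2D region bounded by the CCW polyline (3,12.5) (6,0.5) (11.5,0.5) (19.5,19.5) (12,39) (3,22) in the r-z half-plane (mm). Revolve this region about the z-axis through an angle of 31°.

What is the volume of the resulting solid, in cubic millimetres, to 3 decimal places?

Profile (r,z), 6 vertices: (3,12.5) (6,0.5) (11.5,0.5) (19.5,19.5) (12,39) (3,22)
edge 0: (3,12.5)→(6,0.5)  cross = 3·0.5 − 6·12.5 = -73.5000; (r_i+r_j)·cross = 9·-73.5000 = -661.5000
edge 1: (6,0.5)→(11.5,0.5)  cross = 6·0.5 − 11.5·0.5 = -2.7500; (r_i+r_j)·cross = 17.5·-2.7500 = -48.1250
edge 2: (11.5,0.5)→(19.5,19.5)  cross = 11.5·19.5 − 19.5·0.5 = 214.5000; (r_i+r_j)·cross = 31·214.5000 = 6649.5000
edge 3: (19.5,19.5)→(12,39)  cross = 19.5·39 − 12·19.5 = 526.5000; (r_i+r_j)·cross = 31.5·526.5000 = 16584.7500
edge 4: (12,39)→(3,22)  cross = 12·22 − 3·39 = 147.0000; (r_i+r_j)·cross = 15·147.0000 = 2205.0000
edge 5: (3,22)→(3,12.5)  cross = 3·12.5 − 3·22 = -28.5000; (r_i+r_j)·cross = 6·-28.5000 = -171.0000
Σcross = 783.2500 → A = |Σcross|/2 = 391.6250 mm²
Σ(r_i+r_j)·cross = 24558.6250 → first moment M = |Σ|/6 = 4093.1042
R_c = M/A = 4093.1042/391.6250 = 10.4516 mm
θ = 31° = 0.541052 rad
V = θ·R_c·A = 0.541052·10.4516·391.6250 = 2214.582 mm³

Volume = 2214.582 mm³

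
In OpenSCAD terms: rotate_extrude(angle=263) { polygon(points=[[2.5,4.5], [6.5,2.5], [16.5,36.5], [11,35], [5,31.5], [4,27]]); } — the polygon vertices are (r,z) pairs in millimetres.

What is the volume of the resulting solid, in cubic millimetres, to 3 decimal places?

Volume = 8908.270 mm³

Profile (r,z), 6 vertices: (2.5,4.5) (6.5,2.5) (16.5,36.5) (11,35) (5,31.5) (4,27)
edge 0: (2.5,4.5)→(6.5,2.5)  cross = 2.5·2.5 − 6.5·4.5 = -23.0000; (r_i+r_j)·cross = 9·-23.0000 = -207.0000
edge 1: (6.5,2.5)→(16.5,36.5)  cross = 6.5·36.5 − 16.5·2.5 = 196.0000; (r_i+r_j)·cross = 23·196.0000 = 4508.0000
edge 2: (16.5,36.5)→(11,35)  cross = 16.5·35 − 11·36.5 = 176.0000; (r_i+r_j)·cross = 27.5·176.0000 = 4840.0000
edge 3: (11,35)→(5,31.5)  cross = 11·31.5 − 5·35 = 171.5000; (r_i+r_j)·cross = 16·171.5000 = 2744.0000
edge 4: (5,31.5)→(4,27)  cross = 5·27 − 4·31.5 = 9.0000; (r_i+r_j)·cross = 9·9.0000 = 81.0000
edge 5: (4,27)→(2.5,4.5)  cross = 4·4.5 − 2.5·27 = -49.5000; (r_i+r_j)·cross = 6.5·-49.5000 = -321.7500
Σcross = 480.0000 → A = |Σcross|/2 = 240.0000 mm²
Σ(r_i+r_j)·cross = 11644.2500 → first moment M = |Σ|/6 = 1940.7083
R_c = M/A = 1940.7083/240.0000 = 8.0863 mm
θ = 263° = 4.590216 rad
V = θ·R_c·A = 4.590216·8.0863·240.0000 = 8908.270 mm³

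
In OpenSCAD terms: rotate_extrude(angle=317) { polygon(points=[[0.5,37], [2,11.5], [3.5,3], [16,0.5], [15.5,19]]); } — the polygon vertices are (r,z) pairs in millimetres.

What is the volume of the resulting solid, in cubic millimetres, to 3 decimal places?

Volume = 15763.567 mm³

Profile (r,z), 5 vertices: (0.5,37) (2,11.5) (3.5,3) (16,0.5) (15.5,19)
edge 0: (0.5,37)→(2,11.5)  cross = 0.5·11.5 − 2·37 = -68.2500; (r_i+r_j)·cross = 2.5·-68.2500 = -170.6250
edge 1: (2,11.5)→(3.5,3)  cross = 2·3 − 3.5·11.5 = -34.2500; (r_i+r_j)·cross = 5.5·-34.2500 = -188.3750
edge 2: (3.5,3)→(16,0.5)  cross = 3.5·0.5 − 16·3 = -46.2500; (r_i+r_j)·cross = 19.5·-46.2500 = -901.8750
edge 3: (16,0.5)→(15.5,19)  cross = 16·19 − 15.5·0.5 = 296.2500; (r_i+r_j)·cross = 31.5·296.2500 = 9331.8750
edge 4: (15.5,19)→(0.5,37)  cross = 15.5·37 − 0.5·19 = 564.0000; (r_i+r_j)·cross = 16·564.0000 = 9024.0000
Σcross = 711.5000 → A = |Σcross|/2 = 355.7500 mm²
Σ(r_i+r_j)·cross = 17095.0000 → first moment M = |Σ|/6 = 2849.1667
R_c = M/A = 2849.1667/355.7500 = 8.0089 mm
θ = 317° = 5.532694 rad
V = θ·R_c·A = 5.532694·8.0089·355.7500 = 15763.567 mm³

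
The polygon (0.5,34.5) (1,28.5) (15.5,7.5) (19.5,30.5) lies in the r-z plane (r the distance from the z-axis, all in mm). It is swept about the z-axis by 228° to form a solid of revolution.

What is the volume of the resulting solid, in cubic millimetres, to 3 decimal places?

Profile (r,z), 4 vertices: (0.5,34.5) (1,28.5) (15.5,7.5) (19.5,30.5)
edge 0: (0.5,34.5)→(1,28.5)  cross = 0.5·28.5 − 1·34.5 = -20.2500; (r_i+r_j)·cross = 1.5·-20.2500 = -30.3750
edge 1: (1,28.5)→(15.5,7.5)  cross = 1·7.5 − 15.5·28.5 = -434.2500; (r_i+r_j)·cross = 16.5·-434.2500 = -7165.1250
edge 2: (15.5,7.5)→(19.5,30.5)  cross = 15.5·30.5 − 19.5·7.5 = 326.5000; (r_i+r_j)·cross = 35·326.5000 = 11427.5000
edge 3: (19.5,30.5)→(0.5,34.5)  cross = 19.5·34.5 − 0.5·30.5 = 657.5000; (r_i+r_j)·cross = 20·657.5000 = 13150.0000
Σcross = 529.5000 → A = |Σcross|/2 = 264.7500 mm²
Σ(r_i+r_j)·cross = 17382.0000 → first moment M = |Σ|/6 = 2897.0000
R_c = M/A = 2897.0000/264.7500 = 10.9424 mm
θ = 228° = 3.979351 rad
V = θ·R_c·A = 3.979351·10.9424·264.7500 = 11528.179 mm³

Volume = 11528.179 mm³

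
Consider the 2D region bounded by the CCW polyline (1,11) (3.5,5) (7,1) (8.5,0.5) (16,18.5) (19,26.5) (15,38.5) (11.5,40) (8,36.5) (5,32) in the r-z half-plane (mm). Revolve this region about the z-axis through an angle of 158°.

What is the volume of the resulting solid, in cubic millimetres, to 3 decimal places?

Profile (r,z), 10 vertices: (1,11) (3.5,5) (7,1) (8.5,0.5) (16,18.5) (19,26.5) (15,38.5) (11.5,40) (8,36.5) (5,32)
edge 0: (1,11)→(3.5,5)  cross = 1·5 − 3.5·11 = -33.5000; (r_i+r_j)·cross = 4.5·-33.5000 = -150.7500
edge 1: (3.5,5)→(7,1)  cross = 3.5·1 − 7·5 = -31.5000; (r_i+r_j)·cross = 10.5·-31.5000 = -330.7500
edge 2: (7,1)→(8.5,0.5)  cross = 7·0.5 − 8.5·1 = -5.0000; (r_i+r_j)·cross = 15.5·-5.0000 = -77.5000
edge 3: (8.5,0.5)→(16,18.5)  cross = 8.5·18.5 − 16·0.5 = 149.2500; (r_i+r_j)·cross = 24.5·149.2500 = 3656.6250
edge 4: (16,18.5)→(19,26.5)  cross = 16·26.5 − 19·18.5 = 72.5000; (r_i+r_j)·cross = 35·72.5000 = 2537.5000
edge 5: (19,26.5)→(15,38.5)  cross = 19·38.5 − 15·26.5 = 334.0000; (r_i+r_j)·cross = 34·334.0000 = 11356.0000
edge 6: (15,38.5)→(11.5,40)  cross = 15·40 − 11.5·38.5 = 157.2500; (r_i+r_j)·cross = 26.5·157.2500 = 4167.1250
edge 7: (11.5,40)→(8,36.5)  cross = 11.5·36.5 − 8·40 = 99.7500; (r_i+r_j)·cross = 19.5·99.7500 = 1945.1250
edge 8: (8,36.5)→(5,32)  cross = 8·32 − 5·36.5 = 73.5000; (r_i+r_j)·cross = 13·73.5000 = 955.5000
edge 9: (5,32)→(1,11)  cross = 5·11 − 1·32 = 23.0000; (r_i+r_j)·cross = 6·23.0000 = 138.0000
Σcross = 839.2500 → A = |Σcross|/2 = 419.6250 mm²
Σ(r_i+r_j)·cross = 24196.8750 → first moment M = |Σ|/6 = 4032.8125
R_c = M/A = 4032.8125/419.6250 = 9.6105 mm
θ = 158° = 2.757620 rad
V = θ·R_c·A = 2.757620·9.6105·419.6250 = 11120.965 mm³

Volume = 11120.965 mm³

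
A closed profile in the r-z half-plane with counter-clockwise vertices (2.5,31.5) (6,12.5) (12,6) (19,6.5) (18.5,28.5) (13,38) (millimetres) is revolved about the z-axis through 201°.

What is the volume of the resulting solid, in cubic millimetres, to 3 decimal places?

Profile (r,z), 6 vertices: (2.5,31.5) (6,12.5) (12,6) (19,6.5) (18.5,28.5) (13,38)
edge 0: (2.5,31.5)→(6,12.5)  cross = 2.5·12.5 − 6·31.5 = -157.7500; (r_i+r_j)·cross = 8.5·-157.7500 = -1340.8750
edge 1: (6,12.5)→(12,6)  cross = 6·6 − 12·12.5 = -114.0000; (r_i+r_j)·cross = 18·-114.0000 = -2052.0000
edge 2: (12,6)→(19,6.5)  cross = 12·6.5 − 19·6 = -36.0000; (r_i+r_j)·cross = 31·-36.0000 = -1116.0000
edge 3: (19,6.5)→(18.5,28.5)  cross = 19·28.5 − 18.5·6.5 = 421.2500; (r_i+r_j)·cross = 37.5·421.2500 = 15796.8750
edge 4: (18.5,28.5)→(13,38)  cross = 18.5·38 − 13·28.5 = 332.5000; (r_i+r_j)·cross = 31.5·332.5000 = 10473.7500
edge 5: (13,38)→(2.5,31.5)  cross = 13·31.5 − 2.5·38 = 314.5000; (r_i+r_j)·cross = 15.5·314.5000 = 4874.7500
Σcross = 760.5000 → A = |Σcross|/2 = 380.2500 mm²
Σ(r_i+r_j)·cross = 26636.5000 → first moment M = |Σ|/6 = 4439.4167
R_c = M/A = 4439.4167/380.2500 = 11.6750 mm
θ = 201° = 3.508112 rad
V = θ·R_c·A = 3.508112·11.6750·380.2500 = 15573.970 mm³

Volume = 15573.970 mm³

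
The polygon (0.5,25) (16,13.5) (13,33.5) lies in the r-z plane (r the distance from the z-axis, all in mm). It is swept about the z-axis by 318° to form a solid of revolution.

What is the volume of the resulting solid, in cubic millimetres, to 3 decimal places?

Volume = 7517.905 mm³

Profile (r,z), 3 vertices: (0.5,25) (16,13.5) (13,33.5)
edge 0: (0.5,25)→(16,13.5)  cross = 0.5·13.5 − 16·25 = -393.2500; (r_i+r_j)·cross = 16.5·-393.2500 = -6488.6250
edge 1: (16,13.5)→(13,33.5)  cross = 16·33.5 − 13·13.5 = 360.5000; (r_i+r_j)·cross = 29·360.5000 = 10454.5000
edge 2: (13,33.5)→(0.5,25)  cross = 13·25 − 0.5·33.5 = 308.2500; (r_i+r_j)·cross = 13.5·308.2500 = 4161.3750
Σcross = 275.5000 → A = |Σcross|/2 = 137.7500 mm²
Σ(r_i+r_j)·cross = 8127.2500 → first moment M = |Σ|/6 = 1354.5417
R_c = M/A = 1354.5417/137.7500 = 9.8333 mm
θ = 318° = 5.550147 rad
V = θ·R_c·A = 5.550147·9.8333·137.7500 = 7517.905 mm³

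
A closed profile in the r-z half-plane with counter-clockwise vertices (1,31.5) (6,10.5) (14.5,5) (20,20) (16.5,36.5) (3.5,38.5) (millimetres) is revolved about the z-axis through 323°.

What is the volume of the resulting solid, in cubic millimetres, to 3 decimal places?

Volume = 26187.900 mm³

Profile (r,z), 6 vertices: (1,31.5) (6,10.5) (14.5,5) (20,20) (16.5,36.5) (3.5,38.5)
edge 0: (1,31.5)→(6,10.5)  cross = 1·10.5 − 6·31.5 = -178.5000; (r_i+r_j)·cross = 7·-178.5000 = -1249.5000
edge 1: (6,10.5)→(14.5,5)  cross = 6·5 − 14.5·10.5 = -122.2500; (r_i+r_j)·cross = 20.5·-122.2500 = -2506.1250
edge 2: (14.5,5)→(20,20)  cross = 14.5·20 − 20·5 = 190.0000; (r_i+r_j)·cross = 34.5·190.0000 = 6555.0000
edge 3: (20,20)→(16.5,36.5)  cross = 20·36.5 − 16.5·20 = 400.0000; (r_i+r_j)·cross = 36.5·400.0000 = 14600.0000
edge 4: (16.5,36.5)→(3.5,38.5)  cross = 16.5·38.5 − 3.5·36.5 = 507.5000; (r_i+r_j)·cross = 20·507.5000 = 10150.0000
edge 5: (3.5,38.5)→(1,31.5)  cross = 3.5·31.5 − 1·38.5 = 71.7500; (r_i+r_j)·cross = 4.5·71.7500 = 322.8750
Σcross = 868.5000 → A = |Σcross|/2 = 434.2500 mm²
Σ(r_i+r_j)·cross = 27872.2500 → first moment M = |Σ|/6 = 4645.3750
R_c = M/A = 4645.3750/434.2500 = 10.6975 mm
θ = 323° = 5.637413 rad
V = θ·R_c·A = 5.637413·10.6975·434.2500 = 26187.900 mm³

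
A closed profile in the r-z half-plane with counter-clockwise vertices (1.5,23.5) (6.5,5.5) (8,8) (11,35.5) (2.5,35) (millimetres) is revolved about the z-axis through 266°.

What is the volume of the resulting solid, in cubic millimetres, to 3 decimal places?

Profile (r,z), 5 vertices: (1.5,23.5) (6.5,5.5) (8,8) (11,35.5) (2.5,35)
edge 0: (1.5,23.5)→(6.5,5.5)  cross = 1.5·5.5 − 6.5·23.5 = -144.5000; (r_i+r_j)·cross = 8·-144.5000 = -1156.0000
edge 1: (6.5,5.5)→(8,8)  cross = 6.5·8 − 8·5.5 = 8.0000; (r_i+r_j)·cross = 14.5·8.0000 = 116.0000
edge 2: (8,8)→(11,35.5)  cross = 8·35.5 − 11·8 = 196.0000; (r_i+r_j)·cross = 19·196.0000 = 3724.0000
edge 3: (11,35.5)→(2.5,35)  cross = 11·35 − 2.5·35.5 = 296.2500; (r_i+r_j)·cross = 13.5·296.2500 = 3999.3750
edge 4: (2.5,35)→(1.5,23.5)  cross = 2.5·23.5 − 1.5·35 = 6.2500; (r_i+r_j)·cross = 4·6.2500 = 25.0000
Σcross = 362.0000 → A = |Σcross|/2 = 181.0000 mm²
Σ(r_i+r_j)·cross = 6708.3750 → first moment M = |Σ|/6 = 1118.0625
R_c = M/A = 1118.0625/181.0000 = 6.1771 mm
θ = 266° = 4.642576 rad
V = θ·R_c·A = 4.642576·6.1771·181.0000 = 5190.690 mm³

Volume = 5190.690 mm³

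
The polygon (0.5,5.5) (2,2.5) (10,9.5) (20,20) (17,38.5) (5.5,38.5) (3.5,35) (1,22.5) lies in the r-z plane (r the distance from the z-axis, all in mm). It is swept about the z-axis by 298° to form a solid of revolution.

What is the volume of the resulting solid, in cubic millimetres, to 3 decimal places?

Profile (r,z), 8 vertices: (0.5,5.5) (2,2.5) (10,9.5) (20,20) (17,38.5) (5.5,38.5) (3.5,35) (1,22.5)
edge 0: (0.5,5.5)→(2,2.5)  cross = 0.5·2.5 − 2·5.5 = -9.7500; (r_i+r_j)·cross = 2.5·-9.7500 = -24.3750
edge 1: (2,2.5)→(10,9.5)  cross = 2·9.5 − 10·2.5 = -6.0000; (r_i+r_j)·cross = 12·-6.0000 = -72.0000
edge 2: (10,9.5)→(20,20)  cross = 10·20 − 20·9.5 = 10.0000; (r_i+r_j)·cross = 30·10.0000 = 300.0000
edge 3: (20,20)→(17,38.5)  cross = 20·38.5 − 17·20 = 430.0000; (r_i+r_j)·cross = 37·430.0000 = 15910.0000
edge 4: (17,38.5)→(5.5,38.5)  cross = 17·38.5 − 5.5·38.5 = 442.7500; (r_i+r_j)·cross = 22.5·442.7500 = 9961.8750
edge 5: (5.5,38.5)→(3.5,35)  cross = 5.5·35 − 3.5·38.5 = 57.7500; (r_i+r_j)·cross = 9·57.7500 = 519.7500
edge 6: (3.5,35)→(1,22.5)  cross = 3.5·22.5 − 1·35 = 43.7500; (r_i+r_j)·cross = 4.5·43.7500 = 196.8750
edge 7: (1,22.5)→(0.5,5.5)  cross = 1·5.5 − 0.5·22.5 = -5.7500; (r_i+r_j)·cross = 1.5·-5.7500 = -8.6250
Σcross = 962.7500 → A = |Σcross|/2 = 481.3750 mm²
Σ(r_i+r_j)·cross = 26783.5000 → first moment M = |Σ|/6 = 4463.9167
R_c = M/A = 4463.9167/481.3750 = 9.2733 mm
θ = 298° = 5.201081 rad
V = θ·R_c·A = 5.201081·9.2733·481.3750 = 23217.193 mm³

Volume = 23217.193 mm³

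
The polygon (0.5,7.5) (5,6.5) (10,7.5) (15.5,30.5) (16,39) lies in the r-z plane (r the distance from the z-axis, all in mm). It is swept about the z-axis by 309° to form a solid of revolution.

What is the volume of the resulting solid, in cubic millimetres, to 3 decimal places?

Profile (r,z), 5 vertices: (0.5,7.5) (5,6.5) (10,7.5) (15.5,30.5) (16,39)
edge 0: (0.5,7.5)→(5,6.5)  cross = 0.5·6.5 − 5·7.5 = -34.2500; (r_i+r_j)·cross = 5.5·-34.2500 = -188.3750
edge 1: (5,6.5)→(10,7.5)  cross = 5·7.5 − 10·6.5 = -27.5000; (r_i+r_j)·cross = 15·-27.5000 = -412.5000
edge 2: (10,7.5)→(15.5,30.5)  cross = 10·30.5 − 15.5·7.5 = 188.7500; (r_i+r_j)·cross = 25.5·188.7500 = 4813.1250
edge 3: (15.5,30.5)→(16,39)  cross = 15.5·39 − 16·30.5 = 116.5000; (r_i+r_j)·cross = 31.5·116.5000 = 3669.7500
edge 4: (16,39)→(0.5,7.5)  cross = 16·7.5 − 0.5·39 = 100.5000; (r_i+r_j)·cross = 16.5·100.5000 = 1658.2500
Σcross = 344.0000 → A = |Σcross|/2 = 172.0000 mm²
Σ(r_i+r_j)·cross = 9540.2500 → first moment M = |Σ|/6 = 1590.0417
R_c = M/A = 1590.0417/172.0000 = 9.2444 mm
θ = 309° = 5.393067 rad
V = θ·R_c·A = 5.393067·9.2444·172.0000 = 8575.202 mm³

Volume = 8575.202 mm³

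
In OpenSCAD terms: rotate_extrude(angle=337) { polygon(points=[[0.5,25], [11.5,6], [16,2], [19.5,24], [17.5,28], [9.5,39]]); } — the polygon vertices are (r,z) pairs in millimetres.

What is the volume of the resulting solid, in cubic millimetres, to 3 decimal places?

Profile (r,z), 6 vertices: (0.5,25) (11.5,6) (16,2) (19.5,24) (17.5,28) (9.5,39)
edge 0: (0.5,25)→(11.5,6)  cross = 0.5·6 − 11.5·25 = -284.5000; (r_i+r_j)·cross = 12·-284.5000 = -3414.0000
edge 1: (11.5,6)→(16,2)  cross = 11.5·2 − 16·6 = -73.0000; (r_i+r_j)·cross = 27.5·-73.0000 = -2007.5000
edge 2: (16,2)→(19.5,24)  cross = 16·24 − 19.5·2 = 345.0000; (r_i+r_j)·cross = 35.5·345.0000 = 12247.5000
edge 3: (19.5,24)→(17.5,28)  cross = 19.5·28 − 17.5·24 = 126.0000; (r_i+r_j)·cross = 37·126.0000 = 4662.0000
edge 4: (17.5,28)→(9.5,39)  cross = 17.5·39 − 9.5·28 = 416.5000; (r_i+r_j)·cross = 27·416.5000 = 11245.5000
edge 5: (9.5,39)→(0.5,25)  cross = 9.5·25 − 0.5·39 = 218.0000; (r_i+r_j)·cross = 10·218.0000 = 2180.0000
Σcross = 748.0000 → A = |Σcross|/2 = 374.0000 mm²
Σ(r_i+r_j)·cross = 24913.5000 → first moment M = |Σ|/6 = 4152.2500
R_c = M/A = 4152.2500/374.0000 = 11.1023 mm
θ = 337° = 5.881760 rad
V = θ·R_c·A = 5.881760·11.1023·374.0000 = 24422.536 mm³

Volume = 24422.536 mm³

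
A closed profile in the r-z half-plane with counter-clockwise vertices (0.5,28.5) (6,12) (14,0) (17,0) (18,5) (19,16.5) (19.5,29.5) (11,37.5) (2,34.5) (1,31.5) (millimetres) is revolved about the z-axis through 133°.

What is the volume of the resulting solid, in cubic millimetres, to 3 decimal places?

Volume = 12255.385 mm³

Profile (r,z), 10 vertices: (0.5,28.5) (6,12) (14,0) (17,0) (18,5) (19,16.5) (19.5,29.5) (11,37.5) (2,34.5) (1,31.5)
edge 0: (0.5,28.5)→(6,12)  cross = 0.5·12 − 6·28.5 = -165.0000; (r_i+r_j)·cross = 6.5·-165.0000 = -1072.5000
edge 1: (6,12)→(14,0)  cross = 6·0 − 14·12 = -168.0000; (r_i+r_j)·cross = 20·-168.0000 = -3360.0000
edge 2: (14,0)→(17,0)  cross = 14·0 − 17·0 = 0.0000; (r_i+r_j)·cross = 31·0.0000 = 0.0000
edge 3: (17,0)→(18,5)  cross = 17·5 − 18·0 = 85.0000; (r_i+r_j)·cross = 35·85.0000 = 2975.0000
edge 4: (18,5)→(19,16.5)  cross = 18·16.5 − 19·5 = 202.0000; (r_i+r_j)·cross = 37·202.0000 = 7474.0000
edge 5: (19,16.5)→(19.5,29.5)  cross = 19·29.5 − 19.5·16.5 = 238.7500; (r_i+r_j)·cross = 38.5·238.7500 = 9191.8750
edge 6: (19.5,29.5)→(11,37.5)  cross = 19.5·37.5 − 11·29.5 = 406.7500; (r_i+r_j)·cross = 30.5·406.7500 = 12405.8750
edge 7: (11,37.5)→(2,34.5)  cross = 11·34.5 − 2·37.5 = 304.5000; (r_i+r_j)·cross = 13·304.5000 = 3958.5000
edge 8: (2,34.5)→(1,31.5)  cross = 2·31.5 − 1·34.5 = 28.5000; (r_i+r_j)·cross = 3·28.5000 = 85.5000
edge 9: (1,31.5)→(0.5,28.5)  cross = 1·28.5 − 0.5·31.5 = 12.7500; (r_i+r_j)·cross = 1.5·12.7500 = 19.1250
Σcross = 945.2500 → A = |Σcross|/2 = 472.6250 mm²
Σ(r_i+r_j)·cross = 31677.3750 → first moment M = |Σ|/6 = 5279.5625
R_c = M/A = 5279.5625/472.6250 = 11.1707 mm
θ = 133° = 2.321288 rad
V = θ·R_c·A = 2.321288·11.1707·472.6250 = 12255.385 mm³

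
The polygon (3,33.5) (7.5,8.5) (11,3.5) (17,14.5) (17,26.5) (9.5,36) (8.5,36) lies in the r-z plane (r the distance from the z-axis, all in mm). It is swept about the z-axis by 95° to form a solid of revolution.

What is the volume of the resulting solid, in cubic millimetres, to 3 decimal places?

Volume = 5070.563 mm³

Profile (r,z), 7 vertices: (3,33.5) (7.5,8.5) (11,3.5) (17,14.5) (17,26.5) (9.5,36) (8.5,36)
edge 0: (3,33.5)→(7.5,8.5)  cross = 3·8.5 − 7.5·33.5 = -225.7500; (r_i+r_j)·cross = 10.5·-225.7500 = -2370.3750
edge 1: (7.5,8.5)→(11,3.5)  cross = 7.5·3.5 − 11·8.5 = -67.2500; (r_i+r_j)·cross = 18.5·-67.2500 = -1244.1250
edge 2: (11,3.5)→(17,14.5)  cross = 11·14.5 − 17·3.5 = 100.0000; (r_i+r_j)·cross = 28·100.0000 = 2800.0000
edge 3: (17,14.5)→(17,26.5)  cross = 17·26.5 − 17·14.5 = 204.0000; (r_i+r_j)·cross = 34·204.0000 = 6936.0000
edge 4: (17,26.5)→(9.5,36)  cross = 17·36 − 9.5·26.5 = 360.2500; (r_i+r_j)·cross = 26.5·360.2500 = 9546.6250
edge 5: (9.5,36)→(8.5,36)  cross = 9.5·36 − 8.5·36 = 36.0000; (r_i+r_j)·cross = 18·36.0000 = 648.0000
edge 6: (8.5,36)→(3,33.5)  cross = 8.5·33.5 − 3·36 = 176.7500; (r_i+r_j)·cross = 11.5·176.7500 = 2032.6250
Σcross = 584.0000 → A = |Σcross|/2 = 292.0000 mm²
Σ(r_i+r_j)·cross = 18348.7500 → first moment M = |Σ|/6 = 3058.1250
R_c = M/A = 3058.1250/292.0000 = 10.4730 mm
θ = 95° = 1.658063 rad
V = θ·R_c·A = 1.658063·10.4730·292.0000 = 5070.563 mm³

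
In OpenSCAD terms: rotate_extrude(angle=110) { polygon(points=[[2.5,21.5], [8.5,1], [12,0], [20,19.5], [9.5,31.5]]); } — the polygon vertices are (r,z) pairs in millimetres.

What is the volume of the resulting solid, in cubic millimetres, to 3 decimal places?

Profile (r,z), 5 vertices: (2.5,21.5) (8.5,1) (12,0) (20,19.5) (9.5,31.5)
edge 0: (2.5,21.5)→(8.5,1)  cross = 2.5·1 − 8.5·21.5 = -180.2500; (r_i+r_j)·cross = 11·-180.2500 = -1982.7500
edge 1: (8.5,1)→(12,0)  cross = 8.5·0 − 12·1 = -12.0000; (r_i+r_j)·cross = 20.5·-12.0000 = -246.0000
edge 2: (12,0)→(20,19.5)  cross = 12·19.5 − 20·0 = 234.0000; (r_i+r_j)·cross = 32·234.0000 = 7488.0000
edge 3: (20,19.5)→(9.5,31.5)  cross = 20·31.5 − 9.5·19.5 = 444.7500; (r_i+r_j)·cross = 29.5·444.7500 = 13120.1250
edge 4: (9.5,31.5)→(2.5,21.5)  cross = 9.5·21.5 − 2.5·31.5 = 125.5000; (r_i+r_j)·cross = 12·125.5000 = 1506.0000
Σcross = 612.0000 → A = |Σcross|/2 = 306.0000 mm²
Σ(r_i+r_j)·cross = 19885.3750 → first moment M = |Σ|/6 = 3314.2292
R_c = M/A = 3314.2292/306.0000 = 10.8308 mm
θ = 110° = 1.919862 rad
V = θ·R_c·A = 1.919862·10.8308·306.0000 = 6362.863 mm³

Volume = 6362.863 mm³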